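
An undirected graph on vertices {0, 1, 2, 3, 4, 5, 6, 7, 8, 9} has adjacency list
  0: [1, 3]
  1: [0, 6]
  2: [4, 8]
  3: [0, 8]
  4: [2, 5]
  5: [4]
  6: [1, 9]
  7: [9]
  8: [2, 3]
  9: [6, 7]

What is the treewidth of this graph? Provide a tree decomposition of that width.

Treewidth 1.
Bags: B1 = {7, 9}  B2 = {6, 9}  B3 = {1, 6}  B4 = {0, 1}  B5 = {0, 3}  B6 = {3, 8}  B7 = {2, 8}  B8 = {2, 4}  B9 = {4, 5}
Tree: B1–B2, B2–B3, B3–B4, B4–B5, B5–B6, B6–B7, B7–B8, B8–B9

Each bag holds 2 vertices, so the decomposition has width 1, which upper-bounds the treewidth. G has an edge, so its treewidth is at least 1. The upper and lower bounds meet at 1, so that is the treewidth.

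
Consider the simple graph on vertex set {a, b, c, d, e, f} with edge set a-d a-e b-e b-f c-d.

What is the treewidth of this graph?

A width-1 tree decomposition is:
Bags: B1 = {b, f}  B2 = {b, e}  B3 = {a, e}  B4 = {a, d}  B5 = {c, d}
Tree: B1–B2, B2–B3, B3–B4, B4–B5
Each bag holds 2 vertices, so the decomposition has width 1, which upper-bounds the treewidth. Any graph with an edge has treewidth ≥ 1, and G has the edge f–b. The upper and lower bounds meet at 1, so that is the treewidth.

1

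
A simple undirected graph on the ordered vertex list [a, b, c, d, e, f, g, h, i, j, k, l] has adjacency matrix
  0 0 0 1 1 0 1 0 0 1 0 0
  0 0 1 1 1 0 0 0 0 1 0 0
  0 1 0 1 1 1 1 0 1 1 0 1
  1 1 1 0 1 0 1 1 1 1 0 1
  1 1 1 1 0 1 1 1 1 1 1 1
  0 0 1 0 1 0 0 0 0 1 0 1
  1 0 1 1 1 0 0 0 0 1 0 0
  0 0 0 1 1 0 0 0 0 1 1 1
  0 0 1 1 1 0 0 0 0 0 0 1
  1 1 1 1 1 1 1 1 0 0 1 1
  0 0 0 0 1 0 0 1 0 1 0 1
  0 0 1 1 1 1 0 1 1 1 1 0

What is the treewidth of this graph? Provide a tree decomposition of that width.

The largest bag has 5 vertices, giving width 4; this decomposition certifies tw(G) ≤ 4. Conversely, {d, e, h, j, l} is a clique of size 5, and the vertices of any clique must share a bag in every tree decomposition; so some bag has ≥ 5 vertices and tw(G) ≥ 4. The upper and lower bounds meet at 4, so that is the treewidth.

Treewidth 4.
Bags: B1 = {c, d, e, j, l}  B2 = {d, e, h, j, l}  B3 = {e, h, j, k, l}  B4 = {b, c, d, e, j}  B5 = {c, d, e, i, l}  B6 = {c, e, f, j, l}  B7 = {c, d, e, g, j}  B8 = {a, d, e, g, j}
Tree: B1–B2, B2–B3, B1–B4, B1–B5, B1–B6, B1–B7, B7–B8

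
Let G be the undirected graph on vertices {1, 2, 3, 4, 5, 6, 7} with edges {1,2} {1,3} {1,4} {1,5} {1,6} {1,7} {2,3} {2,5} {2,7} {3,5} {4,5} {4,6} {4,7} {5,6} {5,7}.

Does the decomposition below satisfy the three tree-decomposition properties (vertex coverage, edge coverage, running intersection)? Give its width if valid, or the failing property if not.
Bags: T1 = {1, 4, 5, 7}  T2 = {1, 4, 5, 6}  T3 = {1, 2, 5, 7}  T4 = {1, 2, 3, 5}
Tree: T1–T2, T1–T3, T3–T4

Yes; width 3.

Every vertex of G appears in some bag (union = {1, 2, 3, 4, 5, 6, 7}); every edge is covered by a bag; and for each vertex v the set of bags containing v is connected in the bag tree. The decomposition is therefore valid. The largest bag has 4 vertices, so the width is 3.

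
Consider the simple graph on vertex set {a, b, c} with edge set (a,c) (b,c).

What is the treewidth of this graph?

1

A width-1 tree decomposition is:
Bags: B1 = {b, c}  B2 = {a, c}
Tree: B1–B2
The largest bag has 2 vertices, giving width 1; this decomposition certifies tw(G) ≤ 1. Any graph with an edge has treewidth ≥ 1, and G has the edge b–c. The upper and lower bounds meet at 1, so that is the treewidth.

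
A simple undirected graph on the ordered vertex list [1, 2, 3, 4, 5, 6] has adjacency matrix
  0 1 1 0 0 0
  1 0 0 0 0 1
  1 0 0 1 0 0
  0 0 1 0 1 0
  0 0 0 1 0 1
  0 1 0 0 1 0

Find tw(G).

2

A width-2 tree decomposition is:
Bags: B1 = {3, 4, 5}  B2 = {1, 3, 5}  B3 = {1, 2, 5}  B4 = {2, 5, 6}
Tree: B1–B2, B2–B3, B3–B4
Every bag has size at most 3, so the width is 3 − 1 = 2 and tw(G) ≤ 2. Since 5–4–3–1–2–6–5 is a cycle in G, G is not acyclic. Forests are exactly the graphs of treewidth ≤ 1, so tw(G) ≥ 2. Combining the bounds, tw(G) = 2.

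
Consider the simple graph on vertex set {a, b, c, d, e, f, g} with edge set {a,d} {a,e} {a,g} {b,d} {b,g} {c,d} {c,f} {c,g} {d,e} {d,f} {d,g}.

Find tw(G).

A width-2 tree decomposition is:
Bags: B1 = {b, d, g}  B2 = {c, d, g}  B3 = {a, d, g}  B4 = {c, d, f}  B5 = {a, d, e}
Tree: B1–B2, B1–B3, B2–B4, B3–B5
Each bag holds 3 vertices, so the decomposition has width 2, which upper-bounds the treewidth. For the lower bound, the 3 vertices {c, d, g} are pairwise adjacent, and any tree decomposition puts a clique entirely inside one bag — forcing width ≥ 2. Combining the bounds, tw(G) = 2.

2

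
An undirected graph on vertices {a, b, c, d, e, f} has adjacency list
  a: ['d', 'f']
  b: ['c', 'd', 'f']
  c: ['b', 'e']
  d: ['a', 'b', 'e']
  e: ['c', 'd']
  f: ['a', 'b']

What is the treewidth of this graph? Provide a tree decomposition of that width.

Treewidth 2.
One such decomposition:
Bags: B1 = {a, b, f}  B2 = {a, b, d}  B3 = {b, c, d}  B4 = {c, d, e}
Tree: B1–B2, B2–B3, B3–B4

Every bag has size at most 3, so the width is 3 − 1 = 2 and tw(G) ≤ 2. Since f–a–d–b–f is a cycle in G, G is not acyclic. Forests are exactly the graphs of treewidth ≤ 1, so tw(G) ≥ 2. Therefore the treewidth is 2.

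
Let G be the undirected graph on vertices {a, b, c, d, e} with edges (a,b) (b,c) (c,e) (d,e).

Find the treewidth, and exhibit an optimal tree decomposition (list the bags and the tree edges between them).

The largest bag has 2 vertices, giving width 1; this decomposition certifies tw(G) ≤ 1. Any graph with an edge has treewidth ≥ 1, and G has the edge b–c. Therefore the treewidth is 1.

Treewidth 1.
One such decomposition:
Bags: B1 = {b, c}  B2 = {c, e}  B3 = {a, b}  B4 = {d, e}
Tree: B1–B2, B1–B3, B2–B4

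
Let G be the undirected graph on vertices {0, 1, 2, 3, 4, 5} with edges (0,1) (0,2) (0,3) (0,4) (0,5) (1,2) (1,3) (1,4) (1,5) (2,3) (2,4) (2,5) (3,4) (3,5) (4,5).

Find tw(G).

A width-5 tree decomposition is:
Bags: B1 = {0, 1, 2, 3, 4, 5}
Tree: (single bag)
With just one bag of size 6, the width is 6 − 1 = 5, so tw(G) ≤ 5. On the other hand G contains the 6-clique {0, 1, 2, 3, 4, 5}. A clique must lie in a single bag of any decomposition, so no decomposition can have width below 5. Therefore the treewidth is 5.

5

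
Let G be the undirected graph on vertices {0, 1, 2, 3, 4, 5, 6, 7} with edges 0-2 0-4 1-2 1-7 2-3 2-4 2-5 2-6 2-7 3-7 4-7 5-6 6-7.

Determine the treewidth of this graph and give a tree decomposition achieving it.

The largest bag has 3 vertices, giving width 2; this decomposition certifies tw(G) ≤ 2. For the lower bound, the 3 vertices {0, 2, 4} are pairwise adjacent, and any tree decomposition puts a clique entirely inside one bag — forcing width ≥ 2. Combining the bounds, tw(G) = 2.

Treewidth 2.
Bags: B1 = {2, 4, 7}  B2 = {2, 6, 7}  B3 = {0, 2, 4}  B4 = {2, 5, 6}  B5 = {1, 2, 7}  B6 = {2, 3, 7}
Tree: B1–B2, B1–B3, B2–B4, B1–B5, B1–B6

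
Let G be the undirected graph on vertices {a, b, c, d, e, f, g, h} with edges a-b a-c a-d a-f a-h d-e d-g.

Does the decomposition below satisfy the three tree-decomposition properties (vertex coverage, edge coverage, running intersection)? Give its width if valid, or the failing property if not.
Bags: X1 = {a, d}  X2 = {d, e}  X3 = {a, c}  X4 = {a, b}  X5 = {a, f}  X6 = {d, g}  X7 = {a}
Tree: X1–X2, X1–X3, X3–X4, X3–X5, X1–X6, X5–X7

No — vertex h appears in no bag.

A tree decomposition must satisfy three properties: every vertex lies in some bag; for every edge, both endpoints lie together in some bag; and for every vertex, the bags containing it form a connected subtree. Here vertex h appears in no bag, so the decomposition is invalid.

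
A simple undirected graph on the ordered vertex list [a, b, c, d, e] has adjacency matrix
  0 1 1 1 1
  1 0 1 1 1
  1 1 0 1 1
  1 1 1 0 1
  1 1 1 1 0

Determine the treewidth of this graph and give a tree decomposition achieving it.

With just one bag of size 5, the width is 5 − 1 = 4, so tw(G) ≤ 4. For the lower bound, the 5 vertices {a, b, c, d, e} are pairwise adjacent, and any tree decomposition puts a clique entirely inside one bag — forcing width ≥ 4. Therefore the treewidth is 4.

Treewidth 4.
One optimal decomposition is:
Bags: B1 = {a, b, c, d, e}
Tree: (single bag)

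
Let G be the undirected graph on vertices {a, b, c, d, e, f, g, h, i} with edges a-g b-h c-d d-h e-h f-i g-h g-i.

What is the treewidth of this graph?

A width-1 tree decomposition is:
Bags: B1 = {g, h}  B2 = {b, h}  B3 = {d, h}  B4 = {g, i}  B5 = {a, g}  B6 = {e, h}  B7 = {c, d}  B8 = {f, i}
Tree: B1–B2, B1–B3, B1–B4, B1–B5, B1–B6, B3–B7, B4–B8
Each bag holds 2 vertices, so the decomposition has width 1, which upper-bounds the treewidth. Since G has at least one edge (e.g. h–g), it is not an edgeless graph, so tw(G) ≥ 1. Hence tw(G) = 1 exactly.

1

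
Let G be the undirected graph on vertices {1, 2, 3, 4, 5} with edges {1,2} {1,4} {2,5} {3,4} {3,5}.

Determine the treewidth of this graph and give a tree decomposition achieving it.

Each bag holds 3 vertices, so the decomposition has width 2, which upper-bounds the treewidth. The edges 4–3–5–2–1–4 form a cycle, so G is not a tree and its treewidth is at least 2. The upper and lower bounds meet at 2, so that is the treewidth.

Treewidth 2.
Bags: B1 = {3, 4, 5}  B2 = {2, 4, 5}  B3 = {1, 2, 4}
Tree: B1–B2, B2–B3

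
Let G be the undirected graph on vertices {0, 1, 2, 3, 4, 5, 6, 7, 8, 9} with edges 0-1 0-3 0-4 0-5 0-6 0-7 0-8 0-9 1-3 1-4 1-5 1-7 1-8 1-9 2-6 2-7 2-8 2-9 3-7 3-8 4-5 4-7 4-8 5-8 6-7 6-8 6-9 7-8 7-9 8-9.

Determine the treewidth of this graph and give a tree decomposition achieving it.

Treewidth 4.
Bags: B1 = {0, 6, 7, 8, 9}  B2 = {0, 1, 7, 8, 9}  B3 = {0, 1, 4, 7, 8}  B4 = {2, 6, 7, 8, 9}  B5 = {0, 1, 4, 5, 8}  B6 = {0, 1, 3, 7, 8}
Tree: B1–B2, B2–B3, B1–B4, B3–B5, B3–B6

Every bag has size at most 5, so the width is 5 − 1 = 4 and tw(G) ≤ 4. Conversely, {0, 1, 4, 5, 8} is a clique of size 5, and the vertices of any clique must share a bag in every tree decomposition; so some bag has ≥ 5 vertices and tw(G) ≥ 4. The upper and lower bounds meet at 4, so that is the treewidth.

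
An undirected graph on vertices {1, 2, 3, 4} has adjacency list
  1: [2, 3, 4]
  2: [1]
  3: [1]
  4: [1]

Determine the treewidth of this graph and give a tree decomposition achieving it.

The largest bag has 2 vertices, giving width 1; this decomposition certifies tw(G) ≤ 1. Any graph with an edge has treewidth ≥ 1, and G has the edge 1–4. Hence tw(G) = 1 exactly.

Treewidth 1.
One optimal decomposition is:
Bags: B1 = {1, 4}  B2 = {1, 3}  B3 = {1, 2}
Tree: B1–B2, B2–B3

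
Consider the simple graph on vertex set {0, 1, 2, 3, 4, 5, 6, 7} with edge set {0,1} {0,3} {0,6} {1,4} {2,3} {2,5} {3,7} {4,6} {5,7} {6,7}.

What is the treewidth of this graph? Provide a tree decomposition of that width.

Every bag has size at most 3, so the width is 3 − 1 = 2 and tw(G) ≤ 2. The edges 1–4–6–0–1 form a cycle, so G is not a tree and its treewidth is at least 2. The upper and lower bounds meet at 2, so that is the treewidth.

Treewidth 2.
Bags: B1 = {0, 1, 4}  B2 = {0, 4, 6}  B3 = {0, 3, 6}  B4 = {3, 6, 7}  B5 = {2, 3, 7}  B6 = {2, 5, 7}
Tree: B1–B2, B2–B3, B3–B4, B4–B5, B5–B6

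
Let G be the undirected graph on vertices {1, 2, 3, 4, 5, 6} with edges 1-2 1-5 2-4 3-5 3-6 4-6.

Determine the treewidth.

2

A width-2 tree decomposition is:
Bags: B1 = {1, 3, 5}  B2 = {1, 2, 3}  B3 = {2, 3, 4}  B4 = {3, 4, 6}
Tree: B1–B2, B2–B3, B3–B4
The largest bag has 3 vertices, giving width 2; this decomposition certifies tw(G) ≤ 2. The edges 3–5–1–2–4–6–3 form a cycle, so G is not a tree and its treewidth is at least 2. Combining the bounds, tw(G) = 2.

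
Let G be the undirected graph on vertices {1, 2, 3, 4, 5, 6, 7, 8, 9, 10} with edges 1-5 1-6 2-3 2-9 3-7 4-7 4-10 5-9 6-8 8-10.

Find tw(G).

2

A width-2 tree decomposition is:
Bags: B1 = {3, 4, 7}  B2 = {3, 4, 10}  B3 = {3, 8, 10}  B4 = {3, 6, 8}  B5 = {1, 3, 6}  B6 = {1, 3, 5}  B7 = {3, 5, 9}  B8 = {2, 3, 9}
Tree: B1–B2, B2–B3, B3–B4, B4–B5, B5–B6, B6–B7, B7–B8
The largest bag has 3 vertices, giving width 2; this decomposition certifies tw(G) ≤ 2. For the lower bound, G contains the cycle 3–7–4–10–8–6–1–5–9–2–3, so G is not a forest; only forests have treewidth ≤ 1, hence tw(G) ≥ 2. Combining the bounds, tw(G) = 2.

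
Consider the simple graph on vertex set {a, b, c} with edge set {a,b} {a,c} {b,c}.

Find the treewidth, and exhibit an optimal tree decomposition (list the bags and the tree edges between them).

Treewidth 2.
Bags: B1 = {a, b, c}
Tree: (single bag)

With just one bag of size 3, the width is 3 − 1 = 2, so tw(G) ≤ 2. On the other hand G contains the 3-clique {a, b, c}. A clique must lie in a single bag of any decomposition, so no decomposition can have width below 2. The upper and lower bounds meet at 2, so that is the treewidth.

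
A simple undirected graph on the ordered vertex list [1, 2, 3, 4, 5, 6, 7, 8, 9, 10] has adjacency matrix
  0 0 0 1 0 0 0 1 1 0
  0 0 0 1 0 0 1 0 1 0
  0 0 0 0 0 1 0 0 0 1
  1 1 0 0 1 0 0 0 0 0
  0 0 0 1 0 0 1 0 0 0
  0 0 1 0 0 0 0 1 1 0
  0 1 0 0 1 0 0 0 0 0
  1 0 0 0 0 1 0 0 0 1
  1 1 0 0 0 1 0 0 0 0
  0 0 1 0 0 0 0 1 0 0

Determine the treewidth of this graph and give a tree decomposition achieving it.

Treewidth 2.
One optimal decomposition is:
Bags: B1 = {3, 8, 10}  B2 = {3, 6, 8}  B3 = {1, 6, 8}  B4 = {1, 6, 9}  B5 = {1, 4, 9}  B6 = {2, 4, 9}  B7 = {2, 4, 5}  B8 = {2, 5, 7}
Tree: B1–B2, B2–B3, B3–B4, B4–B5, B5–B6, B6–B7, B7–B8

Each bag holds 3 vertices, so the decomposition has width 2, which upper-bounds the treewidth. The edges 10–3–6–8–10 form a cycle, so G is not a tree and its treewidth is at least 2. The upper and lower bounds meet at 2, so that is the treewidth.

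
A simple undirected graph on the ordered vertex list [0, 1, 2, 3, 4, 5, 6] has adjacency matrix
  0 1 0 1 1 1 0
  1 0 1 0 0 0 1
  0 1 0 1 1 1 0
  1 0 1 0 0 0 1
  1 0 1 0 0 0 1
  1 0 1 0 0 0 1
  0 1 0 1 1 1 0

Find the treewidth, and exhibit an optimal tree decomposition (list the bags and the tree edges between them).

The largest bag has 4 vertices, giving width 3; this decomposition certifies tw(G) ≤ 3. For the lower bound: the 4 vertex sets {0,1}, {3,6}, {2}, {4} are disjoint, each induces a connected subgraph, and every pair is joined by at least one edge of G. Contracting each set to a single vertex therefore yields K_{4} as a minor, and since treewidth is minor-monotone, tw(G) ≥ tw(K_{4}) = 3. Combining the bounds, tw(G) = 3.

Treewidth 3.
One such decomposition:
Bags: B1 = {0, 1, 2, 6}  B2 = {0, 2, 3, 6}  B3 = {0, 2, 4, 6}  B4 = {0, 2, 5, 6}
Tree: B1–B2, B2–B3, B3–B4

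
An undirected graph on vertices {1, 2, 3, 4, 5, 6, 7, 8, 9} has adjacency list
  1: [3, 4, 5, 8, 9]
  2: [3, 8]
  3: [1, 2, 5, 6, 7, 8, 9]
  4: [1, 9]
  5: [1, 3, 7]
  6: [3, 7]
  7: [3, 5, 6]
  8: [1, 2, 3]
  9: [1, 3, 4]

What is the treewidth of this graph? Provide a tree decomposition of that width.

Treewidth 2.
Bags: B1 = {1, 3, 5}  B2 = {1, 3, 9}  B3 = {3, 5, 7}  B4 = {1, 3, 8}  B5 = {1, 4, 9}  B6 = {3, 6, 7}  B7 = {2, 3, 8}
Tree: B1–B2, B1–B3, B1–B4, B2–B5, B3–B6, B4–B7

Each bag holds 3 vertices, so the decomposition has width 2, which upper-bounds the treewidth. Conversely, {1, 3, 8} is a clique of size 3, and the vertices of any clique must share a bag in every tree decomposition; so some bag has ≥ 3 vertices and tw(G) ≥ 2. Therefore the treewidth is 2.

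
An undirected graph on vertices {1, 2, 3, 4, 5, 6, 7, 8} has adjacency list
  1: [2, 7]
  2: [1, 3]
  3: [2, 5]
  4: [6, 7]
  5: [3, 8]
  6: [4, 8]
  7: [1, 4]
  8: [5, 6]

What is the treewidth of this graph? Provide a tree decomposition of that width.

Each bag holds 3 vertices, so the decomposition has width 2, which upper-bounds the treewidth. For the lower bound, G contains the cycle 2–1–7–4–6–8–5–3–2, so G is not a forest; only forests have treewidth ≤ 1, hence tw(G) ≥ 2. Hence tw(G) = 2 exactly.

Treewidth 2.
One such decomposition:
Bags: B1 = {1, 2, 7}  B2 = {2, 4, 7}  B3 = {2, 4, 6}  B4 = {2, 6, 8}  B5 = {2, 5, 8}  B6 = {2, 3, 5}
Tree: B1–B2, B2–B3, B3–B4, B4–B5, B5–B6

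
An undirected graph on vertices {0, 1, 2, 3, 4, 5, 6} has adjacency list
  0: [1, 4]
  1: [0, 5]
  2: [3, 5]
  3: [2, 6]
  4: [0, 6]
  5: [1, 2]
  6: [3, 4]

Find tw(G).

A width-2 tree decomposition is:
Bags: B1 = {0, 4, 6}  B2 = {0, 1, 6}  B3 = {1, 5, 6}  B4 = {2, 5, 6}  B5 = {2, 3, 6}
Tree: B1–B2, B2–B3, B3–B4, B4–B5
Each bag holds 3 vertices, so the decomposition has width 2, which upper-bounds the treewidth. The edges 6–4–0–1–5–2–3–6 form a cycle, so G is not a tree and its treewidth is at least 2. Combining the bounds, tw(G) = 2.

2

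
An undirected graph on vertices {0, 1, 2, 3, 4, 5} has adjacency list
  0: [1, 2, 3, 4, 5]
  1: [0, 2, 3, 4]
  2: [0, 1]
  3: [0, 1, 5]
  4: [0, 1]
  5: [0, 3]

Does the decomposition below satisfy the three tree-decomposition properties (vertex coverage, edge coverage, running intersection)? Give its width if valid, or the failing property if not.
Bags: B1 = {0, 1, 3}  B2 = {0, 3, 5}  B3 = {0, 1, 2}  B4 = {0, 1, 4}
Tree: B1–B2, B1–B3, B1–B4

Yes; width 2.

Checking the three conditions: (i) the bags cover all of {0, 1, 2, 3, 4, 5}; (ii) for each edge, some bag contains both endpoints; (iii) the bags containing any fixed vertex form a subtree. All hold, so the decomposition is valid with width 3 − 1 = 2.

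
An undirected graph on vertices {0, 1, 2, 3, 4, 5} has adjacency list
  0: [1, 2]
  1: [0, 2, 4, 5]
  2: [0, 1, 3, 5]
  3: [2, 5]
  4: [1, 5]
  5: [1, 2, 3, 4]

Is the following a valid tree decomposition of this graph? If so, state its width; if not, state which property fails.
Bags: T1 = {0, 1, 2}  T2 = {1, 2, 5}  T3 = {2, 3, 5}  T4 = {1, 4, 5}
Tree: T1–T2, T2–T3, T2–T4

Vertex coverage: the bags together contain {0, 1, 2, 3, 4, 5}, the full vertex set. Edge coverage: each edge of G has both endpoints in at least one bag. Running intersection: for every vertex, the bags containing it form a connected subtree. All three properties hold, so this is a valid tree decomposition of width max|bag| − 1 = 2, and hence tw(G) ≤ 2.

Yes; width 2.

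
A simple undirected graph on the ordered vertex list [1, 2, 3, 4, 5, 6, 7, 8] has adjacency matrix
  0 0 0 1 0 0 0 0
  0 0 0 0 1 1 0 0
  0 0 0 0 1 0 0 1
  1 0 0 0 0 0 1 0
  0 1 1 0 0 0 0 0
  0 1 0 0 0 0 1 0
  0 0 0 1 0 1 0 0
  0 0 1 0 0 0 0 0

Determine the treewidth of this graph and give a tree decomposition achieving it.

Every bag has size at most 2, so the width is 2 − 1 = 1 and tw(G) ≤ 1. Since G has at least one edge (e.g. 1–4), it is not an edgeless graph, so tw(G) ≥ 1. Combining the bounds, tw(G) = 1.

Treewidth 1.
Bags: B1 = {1, 4}  B2 = {4, 7}  B3 = {6, 7}  B4 = {2, 6}  B5 = {2, 5}  B6 = {3, 5}  B7 = {3, 8}
Tree: B1–B2, B2–B3, B3–B4, B4–B5, B5–B6, B6–B7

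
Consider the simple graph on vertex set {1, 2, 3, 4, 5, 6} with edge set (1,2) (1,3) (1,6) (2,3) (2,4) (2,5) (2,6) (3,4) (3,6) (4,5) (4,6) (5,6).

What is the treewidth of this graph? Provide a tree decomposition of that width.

Each bag holds 4 vertices, so the decomposition has width 3, which upper-bounds the treewidth. For the lower bound, the 4 vertices {1, 2, 3, 6} are pairwise adjacent, and any tree decomposition puts a clique entirely inside one bag — forcing width ≥ 3. The upper and lower bounds meet at 3, so that is the treewidth.

Treewidth 3.
One such decomposition:
Bags: B1 = {2, 3, 4, 6}  B2 = {2, 4, 5, 6}  B3 = {1, 2, 3, 6}
Tree: B1–B2, B1–B3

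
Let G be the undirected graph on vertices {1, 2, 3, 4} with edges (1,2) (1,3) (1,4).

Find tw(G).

A width-1 tree decomposition is:
Bags: B1 = {1, 3}  B2 = {1, 2}  B3 = {1, 4}
Tree: B1–B2, B2–B3
The largest bag has 2 vertices, giving width 1; this decomposition certifies tw(G) ≤ 1. Since G has at least one edge (e.g. 3–1), it is not an edgeless graph, so tw(G) ≥ 1. Hence tw(G) = 1 exactly.

1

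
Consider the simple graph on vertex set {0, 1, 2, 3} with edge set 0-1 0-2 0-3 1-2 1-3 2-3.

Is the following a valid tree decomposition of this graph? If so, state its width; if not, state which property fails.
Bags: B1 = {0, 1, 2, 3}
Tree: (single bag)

Yes; width 3.

Checking the three conditions: (i) the bags cover all of {0, 1, 2, 3}; (ii) for each edge, some bag contains both endpoints; (iii) the bags containing any fixed vertex form a subtree. All hold, so the decomposition is valid with width 4 − 1 = 3.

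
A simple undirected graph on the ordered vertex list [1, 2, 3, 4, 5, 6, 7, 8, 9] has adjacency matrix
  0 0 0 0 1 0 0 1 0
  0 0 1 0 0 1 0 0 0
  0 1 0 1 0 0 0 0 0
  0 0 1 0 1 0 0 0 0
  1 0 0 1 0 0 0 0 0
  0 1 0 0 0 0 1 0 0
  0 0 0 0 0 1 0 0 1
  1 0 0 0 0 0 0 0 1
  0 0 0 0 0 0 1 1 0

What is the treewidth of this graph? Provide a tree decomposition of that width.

Treewidth 2.
One such decomposition:
Bags: B1 = {2, 3, 4}  B2 = {2, 4, 5}  B3 = {1, 2, 5}  B4 = {1, 2, 8}  B5 = {2, 8, 9}  B6 = {2, 7, 9}  B7 = {2, 6, 7}
Tree: B1–B2, B2–B3, B3–B4, B4–B5, B5–B6, B6–B7

Each bag holds 3 vertices, so the decomposition has width 2, which upper-bounds the treewidth. Since 2–3–4–5–1–8–9–7–6–2 is a cycle in G, G is not acyclic. Forests are exactly the graphs of treewidth ≤ 1, so tw(G) ≥ 2. The upper and lower bounds meet at 2, so that is the treewidth.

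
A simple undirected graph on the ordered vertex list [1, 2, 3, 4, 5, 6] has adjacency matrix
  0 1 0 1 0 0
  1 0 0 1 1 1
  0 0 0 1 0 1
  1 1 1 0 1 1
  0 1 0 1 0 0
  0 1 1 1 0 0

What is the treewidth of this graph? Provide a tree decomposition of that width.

Treewidth 2.
One such decomposition:
Bags: B1 = {2, 4, 6}  B2 = {3, 4, 6}  B3 = {2, 4, 5}  B4 = {1, 2, 4}
Tree: B1–B2, B1–B3, B1–B4

Every bag has size at most 3, so the width is 3 − 1 = 2 and tw(G) ≤ 2. On the other hand G contains the 3-clique {1, 2, 4}. A clique must lie in a single bag of any decomposition, so no decomposition can have width below 2. Therefore the treewidth is 2.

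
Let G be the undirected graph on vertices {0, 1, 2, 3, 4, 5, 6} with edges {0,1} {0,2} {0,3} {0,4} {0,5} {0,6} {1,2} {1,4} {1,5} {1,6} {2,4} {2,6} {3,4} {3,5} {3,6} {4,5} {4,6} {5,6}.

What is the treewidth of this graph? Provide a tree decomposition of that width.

Every bag has size at most 5, so the width is 5 − 1 = 4 and tw(G) ≤ 4. For the lower bound, the 5 vertices {0, 1, 2, 4, 6} are pairwise adjacent, and any tree decomposition puts a clique entirely inside one bag — forcing width ≥ 4. The upper and lower bounds meet at 4, so that is the treewidth.

Treewidth 4.
One optimal decomposition is:
Bags: B1 = {0, 1, 4, 5, 6}  B2 = {0, 3, 4, 5, 6}  B3 = {0, 1, 2, 4, 6}
Tree: B1–B2, B1–B3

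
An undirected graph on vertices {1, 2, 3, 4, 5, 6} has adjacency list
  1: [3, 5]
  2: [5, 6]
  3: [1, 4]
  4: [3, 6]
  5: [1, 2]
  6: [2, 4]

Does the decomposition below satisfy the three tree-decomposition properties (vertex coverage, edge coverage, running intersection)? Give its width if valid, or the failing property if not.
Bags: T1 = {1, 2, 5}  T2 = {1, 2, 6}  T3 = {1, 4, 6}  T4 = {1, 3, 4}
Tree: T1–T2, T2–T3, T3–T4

Vertex coverage: the bags together contain {1, 2, 3, 4, 5, 6}, the full vertex set. Edge coverage: each edge of G has both endpoints in at least one bag. Running intersection: for every vertex, the bags containing it form a connected subtree. All three properties hold, so this is a valid tree decomposition of width max|bag| − 1 = 2, and hence tw(G) ≤ 2.

Yes; width 2.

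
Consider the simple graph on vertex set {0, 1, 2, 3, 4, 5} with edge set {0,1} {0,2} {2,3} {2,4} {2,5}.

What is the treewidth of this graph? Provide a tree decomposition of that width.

The largest bag has 2 vertices, giving width 1; this decomposition certifies tw(G) ≤ 1. Any graph with an edge has treewidth ≥ 1, and G has the edge 0–1. Therefore the treewidth is 1.

Treewidth 1.
One such decomposition:
Bags: B1 = {0, 1}  B2 = {0, 2}  B3 = {2, 5}  B4 = {2, 4}  B5 = {2, 3}
Tree: B1–B2, B2–B3, B3–B4, B2–B5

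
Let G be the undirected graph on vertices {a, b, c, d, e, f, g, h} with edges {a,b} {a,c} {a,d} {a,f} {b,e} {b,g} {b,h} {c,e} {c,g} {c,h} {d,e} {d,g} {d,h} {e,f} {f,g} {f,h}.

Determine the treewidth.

A width-4 tree decomposition is:
Bags: B1 = {b, c, d, f, h}  B2 = {b, c, d, f, g}  B3 = {a, b, c, d, f}  B4 = {b, c, d, e, f}
Tree: B1–B2, B2–B3, B3–B4
Every bag has size at most 5, so the width is 5 − 1 = 4 and tw(G) ≤ 4. For the lower bound: the 5 vertex sets {c,h}, {b,g}, {a,d}, {f}, {e} are disjoint, each induces a connected subgraph, and every pair is joined by at least one edge of G. Contracting each set to a single vertex therefore yields K_{5} as a minor, and since treewidth is minor-monotone, tw(G) ≥ tw(K_{5}) = 4. Hence tw(G) = 4 exactly.

4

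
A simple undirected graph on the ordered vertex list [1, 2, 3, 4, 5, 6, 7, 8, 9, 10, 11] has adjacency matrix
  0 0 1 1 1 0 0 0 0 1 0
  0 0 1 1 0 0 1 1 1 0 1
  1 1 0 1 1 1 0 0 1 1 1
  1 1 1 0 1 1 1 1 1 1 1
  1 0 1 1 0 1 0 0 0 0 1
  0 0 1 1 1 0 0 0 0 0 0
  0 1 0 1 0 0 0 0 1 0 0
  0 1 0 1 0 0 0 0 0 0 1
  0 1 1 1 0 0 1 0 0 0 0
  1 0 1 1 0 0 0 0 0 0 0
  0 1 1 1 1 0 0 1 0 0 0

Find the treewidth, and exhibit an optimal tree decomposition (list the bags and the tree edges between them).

Treewidth 3.
One such decomposition:
Bags: B1 = {2, 3, 4, 11}  B2 = {3, 4, 5, 11}  B3 = {2, 3, 4, 9}  B4 = {2, 4, 8, 11}  B5 = {1, 3, 4, 5}  B6 = {2, 4, 7, 9}  B7 = {1, 3, 4, 10}  B8 = {3, 4, 5, 6}
Tree: B1–B2, B1–B3, B1–B4, B2–B5, B3–B6, B5–B7, B5–B8

Each bag holds 4 vertices, so the decomposition has width 3, which upper-bounds the treewidth. For the lower bound, the 4 vertices {2, 4, 8, 11} are pairwise adjacent, and any tree decomposition puts a clique entirely inside one bag — forcing width ≥ 3. Combining the bounds, tw(G) = 3.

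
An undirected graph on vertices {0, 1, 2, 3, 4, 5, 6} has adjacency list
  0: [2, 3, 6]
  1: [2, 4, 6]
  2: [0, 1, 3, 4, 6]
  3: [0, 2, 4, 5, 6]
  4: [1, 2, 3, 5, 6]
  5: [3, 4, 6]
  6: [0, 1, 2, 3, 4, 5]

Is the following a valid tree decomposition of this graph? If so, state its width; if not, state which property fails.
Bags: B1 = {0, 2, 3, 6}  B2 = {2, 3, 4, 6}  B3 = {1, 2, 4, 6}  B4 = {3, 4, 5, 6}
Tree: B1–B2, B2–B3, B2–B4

Yes; width 3.

Vertex coverage: the bags together contain {0, 1, 2, 3, 4, 5, 6}, the full vertex set. Edge coverage: each edge of G has both endpoints in at least one bag. Running intersection: for every vertex, the bags containing it form a connected subtree. All three properties hold, so this is a valid tree decomposition of width max|bag| − 1 = 3, and hence tw(G) ≤ 3.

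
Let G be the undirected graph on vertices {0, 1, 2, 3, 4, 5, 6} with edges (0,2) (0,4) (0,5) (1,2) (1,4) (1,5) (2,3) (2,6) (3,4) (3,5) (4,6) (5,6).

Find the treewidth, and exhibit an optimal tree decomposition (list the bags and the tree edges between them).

The largest bag has 4 vertices, giving width 3; this decomposition certifies tw(G) ≤ 3. For the lower bound: the 4 vertex sets {2,3}, {5,6}, {4}, {0} are disjoint, each induces a connected subgraph, and every pair is joined by at least one edge of G. Contracting each set to a single vertex therefore yields K_{4} as a minor, and since treewidth is minor-monotone, tw(G) ≥ tw(K_{4}) = 3. Combining the bounds, tw(G) = 3.

Treewidth 3.
One optimal decomposition is:
Bags: B1 = {2, 3, 4, 5}  B2 = {2, 4, 5, 6}  B3 = {0, 2, 4, 5}  B4 = {1, 2, 4, 5}
Tree: B1–B2, B2–B3, B3–B4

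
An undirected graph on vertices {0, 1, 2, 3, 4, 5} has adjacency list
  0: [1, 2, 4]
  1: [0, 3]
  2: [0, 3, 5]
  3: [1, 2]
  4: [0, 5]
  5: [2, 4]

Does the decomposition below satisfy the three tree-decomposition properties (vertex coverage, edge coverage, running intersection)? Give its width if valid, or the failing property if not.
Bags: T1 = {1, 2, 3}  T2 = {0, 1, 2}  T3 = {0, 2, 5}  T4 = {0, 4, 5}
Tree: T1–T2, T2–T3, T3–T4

Checking the three conditions: (i) the bags cover all of {0, 1, 2, 3, 4, 5}; (ii) for each edge, some bag contains both endpoints; (iii) the bags containing any fixed vertex form a subtree. All hold, so the decomposition is valid with width 3 − 1 = 2.

Yes; width 2.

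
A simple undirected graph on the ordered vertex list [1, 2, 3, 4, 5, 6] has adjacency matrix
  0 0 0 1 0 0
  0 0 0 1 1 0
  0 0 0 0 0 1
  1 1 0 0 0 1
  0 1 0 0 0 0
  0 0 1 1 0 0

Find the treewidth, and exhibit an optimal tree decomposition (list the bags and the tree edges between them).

Treewidth 1.
One optimal decomposition is:
Bags: B1 = {4, 6}  B2 = {3, 6}  B3 = {2, 4}  B4 = {2, 5}  B5 = {1, 4}
Tree: B1–B2, B1–B3, B3–B4, B1–B5

Every bag has size at most 2, so the width is 2 − 1 = 1 and tw(G) ≤ 1. Since G has at least one edge (e.g. 4–6), it is not an edgeless graph, so tw(G) ≥ 1. Hence tw(G) = 1 exactly.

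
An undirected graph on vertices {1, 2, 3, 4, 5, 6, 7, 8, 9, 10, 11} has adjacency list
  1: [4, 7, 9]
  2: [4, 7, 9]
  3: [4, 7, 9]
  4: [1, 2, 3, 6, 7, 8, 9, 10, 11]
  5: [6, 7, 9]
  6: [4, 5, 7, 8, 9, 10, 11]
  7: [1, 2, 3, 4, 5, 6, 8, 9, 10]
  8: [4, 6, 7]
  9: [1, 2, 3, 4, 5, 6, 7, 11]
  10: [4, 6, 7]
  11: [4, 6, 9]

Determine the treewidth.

3

A width-3 tree decomposition is:
Bags: B1 = {2, 4, 7, 9}  B2 = {4, 6, 7, 9}  B3 = {3, 4, 7, 9}  B4 = {4, 6, 7, 10}  B5 = {4, 6, 7, 8}  B6 = {1, 4, 7, 9}  B7 = {4, 6, 9, 11}  B8 = {5, 6, 7, 9}
Tree: B1–B2, B1–B3, B2–B4, B4–B5, B2–B6, B2–B7, B2–B8
The largest bag has 4 vertices, giving width 3; this decomposition certifies tw(G) ≤ 3. For the lower bound, the 4 vertices {4, 6, 9, 11} are pairwise adjacent, and any tree decomposition puts a clique entirely inside one bag — forcing width ≥ 3. Therefore the treewidth is 3.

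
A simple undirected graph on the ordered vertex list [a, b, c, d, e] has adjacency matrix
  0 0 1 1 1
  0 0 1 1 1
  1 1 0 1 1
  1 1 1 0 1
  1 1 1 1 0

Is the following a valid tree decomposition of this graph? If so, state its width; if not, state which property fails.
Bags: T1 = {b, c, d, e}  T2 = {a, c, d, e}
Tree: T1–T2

Checking the three conditions: (i) the bags cover all of {a, b, c, d, e}; (ii) for each edge, some bag contains both endpoints; (iii) the bags containing any fixed vertex form a subtree. All hold, so the decomposition is valid with width 4 − 1 = 3.

Yes; width 3.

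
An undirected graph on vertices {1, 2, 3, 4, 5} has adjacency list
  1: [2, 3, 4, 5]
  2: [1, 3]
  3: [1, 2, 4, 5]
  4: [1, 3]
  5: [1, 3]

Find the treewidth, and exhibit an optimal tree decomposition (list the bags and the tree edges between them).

The largest bag has 3 vertices, giving width 2; this decomposition certifies tw(G) ≤ 2. Conversely, {1, 2, 3} is a clique of size 3, and the vertices of any clique must share a bag in every tree decomposition; so some bag has ≥ 3 vertices and tw(G) ≥ 2. Combining the bounds, tw(G) = 2.

Treewidth 2.
Bags: B1 = {1, 3, 4}  B2 = {1, 2, 3}  B3 = {1, 3, 5}
Tree: B1–B2, B1–B3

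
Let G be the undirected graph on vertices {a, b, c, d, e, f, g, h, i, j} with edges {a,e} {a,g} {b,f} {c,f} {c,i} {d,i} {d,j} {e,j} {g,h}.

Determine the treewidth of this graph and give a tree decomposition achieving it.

Every bag has size at most 2, so the width is 2 − 1 = 1 and tw(G) ≤ 1. Any graph with an edge has treewidth ≥ 1, and G has the edge h–g. Therefore the treewidth is 1.

Treewidth 1.
One such decomposition:
Bags: B1 = {g, h}  B2 = {a, g}  B3 = {a, e}  B4 = {e, j}  B5 = {d, j}  B6 = {d, i}  B7 = {c, i}  B8 = {c, f}  B9 = {b, f}
Tree: B1–B2, B2–B3, B3–B4, B4–B5, B5–B6, B6–B7, B7–B8, B8–B9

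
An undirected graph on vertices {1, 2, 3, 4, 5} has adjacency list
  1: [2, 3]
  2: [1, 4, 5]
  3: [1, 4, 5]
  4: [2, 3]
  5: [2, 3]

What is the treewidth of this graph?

2

A width-2 tree decomposition is:
Bags: B1 = {2, 3, 5}  B2 = {1, 2, 3}  B3 = {2, 3, 4}
Tree: B1–B2, B2–B3
Each bag holds 3 vertices, so the decomposition has width 2, which upper-bounds the treewidth. The edges 3–5–2–1–3 form a cycle, so G is not a tree and its treewidth is at least 2. Hence tw(G) = 2 exactly.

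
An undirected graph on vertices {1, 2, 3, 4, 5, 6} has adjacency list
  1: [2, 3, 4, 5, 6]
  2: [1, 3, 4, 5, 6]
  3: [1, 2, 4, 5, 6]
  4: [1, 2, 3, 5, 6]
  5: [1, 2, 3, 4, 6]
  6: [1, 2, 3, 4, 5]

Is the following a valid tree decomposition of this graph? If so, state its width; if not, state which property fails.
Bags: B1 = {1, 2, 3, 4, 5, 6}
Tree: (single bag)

Vertex coverage: the bags together contain {1, 2, 3, 4, 5, 6}, the full vertex set. Edge coverage: each edge of G has both endpoints in at least one bag. Running intersection: for every vertex, the bags containing it form a connected subtree. All three properties hold, so this is a valid tree decomposition of width max|bag| − 1 = 5, and hence tw(G) ≤ 5.

Yes; width 5.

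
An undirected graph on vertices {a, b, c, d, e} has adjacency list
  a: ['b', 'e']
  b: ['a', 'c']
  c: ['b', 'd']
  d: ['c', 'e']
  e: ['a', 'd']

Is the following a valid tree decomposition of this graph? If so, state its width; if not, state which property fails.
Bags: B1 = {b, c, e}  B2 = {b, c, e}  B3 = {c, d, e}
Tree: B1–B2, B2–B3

A tree decomposition must satisfy three properties: every vertex lies in some bag; for every edge, both endpoints lie together in some bag; and for every vertex, the bags containing it form a connected subtree. Here vertex a appears in no bag, so the decomposition is invalid.

No — vertex a appears in no bag.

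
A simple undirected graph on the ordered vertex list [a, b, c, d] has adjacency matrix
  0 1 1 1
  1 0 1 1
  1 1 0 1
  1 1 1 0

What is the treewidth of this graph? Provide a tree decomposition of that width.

Treewidth 3.
One such decomposition:
Bags: B1 = {a, b, c, d}
Tree: (single bag)

With just one bag of size 4, the width is 4 − 1 = 3, so tw(G) ≤ 3. On the other hand G contains the 4-clique {a, b, c, d}. A clique must lie in a single bag of any decomposition, so no decomposition can have width below 3. Hence tw(G) = 3 exactly.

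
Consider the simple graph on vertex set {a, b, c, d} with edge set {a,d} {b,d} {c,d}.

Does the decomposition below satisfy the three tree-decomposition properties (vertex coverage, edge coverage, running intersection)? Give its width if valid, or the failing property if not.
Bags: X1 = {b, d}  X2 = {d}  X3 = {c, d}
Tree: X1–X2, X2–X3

No — vertex a appears in no bag.

A tree decomposition must satisfy three properties: every vertex lies in some bag; for every edge, both endpoints lie together in some bag; and for every vertex, the bags containing it form a connected subtree. Here vertex a appears in no bag, so the decomposition is invalid.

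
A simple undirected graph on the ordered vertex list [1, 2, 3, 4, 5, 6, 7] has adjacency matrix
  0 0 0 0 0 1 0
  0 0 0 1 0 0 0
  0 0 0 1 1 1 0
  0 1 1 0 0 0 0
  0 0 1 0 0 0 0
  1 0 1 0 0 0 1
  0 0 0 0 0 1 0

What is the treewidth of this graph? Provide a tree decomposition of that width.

Treewidth 1.
One such decomposition:
Bags: B1 = {3, 4}  B2 = {2, 4}  B3 = {3, 6}  B4 = {1, 6}  B5 = {3, 5}  B6 = {6, 7}
Tree: B1–B2, B1–B3, B3–B4, B3–B5, B4–B6

Each bag holds 2 vertices, so the decomposition has width 1, which upper-bounds the treewidth. Since G has at least one edge (e.g. 4–3), it is not an edgeless graph, so tw(G) ≥ 1. Combining the bounds, tw(G) = 1.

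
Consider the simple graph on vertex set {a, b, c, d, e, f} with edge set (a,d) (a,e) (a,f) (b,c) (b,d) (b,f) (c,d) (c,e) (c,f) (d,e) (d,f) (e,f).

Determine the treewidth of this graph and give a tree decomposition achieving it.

Treewidth 3.
One such decomposition:
Bags: B1 = {c, d, e, f}  B2 = {a, d, e, f}  B3 = {b, c, d, f}
Tree: B1–B2, B1–B3

The largest bag has 4 vertices, giving width 3; this decomposition certifies tw(G) ≤ 3. Conversely, {c, d, e, f} is a clique of size 4, and the vertices of any clique must share a bag in every tree decomposition; so some bag has ≥ 4 vertices and tw(G) ≥ 3. Therefore the treewidth is 3.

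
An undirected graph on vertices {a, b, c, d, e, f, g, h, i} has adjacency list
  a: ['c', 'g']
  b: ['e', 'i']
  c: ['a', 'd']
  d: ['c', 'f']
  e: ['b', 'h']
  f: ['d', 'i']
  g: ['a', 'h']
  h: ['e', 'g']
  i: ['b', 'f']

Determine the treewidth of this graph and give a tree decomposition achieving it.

The largest bag has 3 vertices, giving width 2; this decomposition certifies tw(G) ≤ 2. The edges h–g–a–c–d–f–i–b–e–h form a cycle, so G is not a tree and its treewidth is at least 2. Hence tw(G) = 2 exactly.

Treewidth 2.
One such decomposition:
Bags: B1 = {a, g, h}  B2 = {a, c, h}  B3 = {c, d, h}  B4 = {d, f, h}  B5 = {f, h, i}  B6 = {b, h, i}  B7 = {b, e, h}
Tree: B1–B2, B2–B3, B3–B4, B4–B5, B5–B6, B6–B7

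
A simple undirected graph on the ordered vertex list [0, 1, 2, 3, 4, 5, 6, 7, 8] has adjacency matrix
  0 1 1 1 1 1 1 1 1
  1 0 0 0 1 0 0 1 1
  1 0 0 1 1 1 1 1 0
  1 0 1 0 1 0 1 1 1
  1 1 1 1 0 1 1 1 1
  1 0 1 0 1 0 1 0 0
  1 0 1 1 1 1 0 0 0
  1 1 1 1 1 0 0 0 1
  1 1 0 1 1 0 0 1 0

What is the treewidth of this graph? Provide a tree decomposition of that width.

Every bag has size at most 5, so the width is 5 − 1 = 4 and tw(G) ≤ 4. For the lower bound, the 5 vertices {0, 1, 4, 7, 8} are pairwise adjacent, and any tree decomposition puts a clique entirely inside one bag — forcing width ≥ 4. Combining the bounds, tw(G) = 4.

Treewidth 4.
Bags: B1 = {0, 2, 3, 4, 6}  B2 = {0, 2, 3, 4, 7}  B3 = {0, 2, 4, 5, 6}  B4 = {0, 3, 4, 7, 8}  B5 = {0, 1, 4, 7, 8}
Tree: B1–B2, B1–B3, B2–B4, B4–B5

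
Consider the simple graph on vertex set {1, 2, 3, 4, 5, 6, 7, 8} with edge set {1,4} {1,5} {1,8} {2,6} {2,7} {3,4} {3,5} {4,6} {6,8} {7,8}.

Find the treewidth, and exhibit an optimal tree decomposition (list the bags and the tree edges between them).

Each bag holds 3 vertices, so the decomposition has width 2, which upper-bounds the treewidth. Since 5–3–4–1–5 is a cycle in G, G is not acyclic. Forests are exactly the graphs of treewidth ≤ 1, so tw(G) ≥ 2. Hence tw(G) = 2 exactly.

Treewidth 2.
One such decomposition:
Bags: B1 = {1, 3, 5}  B2 = {1, 3, 4}  B3 = {1, 4, 8}  B4 = {4, 6, 8}  B5 = {6, 7, 8}  B6 = {2, 6, 7}
Tree: B1–B2, B2–B3, B3–B4, B4–B5, B5–B6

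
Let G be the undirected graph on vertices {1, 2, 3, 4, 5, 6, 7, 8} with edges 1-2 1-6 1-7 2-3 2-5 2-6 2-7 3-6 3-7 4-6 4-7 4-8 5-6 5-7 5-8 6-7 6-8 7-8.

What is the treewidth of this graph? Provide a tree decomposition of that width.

Each bag holds 4 vertices, so the decomposition has width 3, which upper-bounds the treewidth. On the other hand G contains the 4-clique {4, 6, 7, 8}. A clique must lie in a single bag of any decomposition, so no decomposition can have width below 3. Combining the bounds, tw(G) = 3.

Treewidth 3.
One optimal decomposition is:
Bags: B1 = {2, 5, 6, 7}  B2 = {5, 6, 7, 8}  B3 = {1, 2, 6, 7}  B4 = {4, 6, 7, 8}  B5 = {2, 3, 6, 7}
Tree: B1–B2, B1–B3, B2–B4, B1–B5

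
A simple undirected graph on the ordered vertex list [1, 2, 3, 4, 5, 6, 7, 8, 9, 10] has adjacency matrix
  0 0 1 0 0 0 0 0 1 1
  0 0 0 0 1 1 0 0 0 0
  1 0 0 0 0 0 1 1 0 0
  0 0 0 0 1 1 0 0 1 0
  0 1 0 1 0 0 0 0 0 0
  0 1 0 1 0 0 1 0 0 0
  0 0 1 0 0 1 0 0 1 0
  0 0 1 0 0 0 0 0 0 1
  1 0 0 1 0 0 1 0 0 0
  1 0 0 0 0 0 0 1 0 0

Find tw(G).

2

A width-2 tree decomposition is:
Bags: B1 = {1, 8, 10}  B2 = {1, 3, 8}  B3 = {1, 3, 9}  B4 = {3, 7, 9}  B5 = {4, 7, 9}  B6 = {4, 6, 7}  B7 = {4, 5, 6}  B8 = {2, 5, 6}
Tree: B1–B2, B2–B3, B3–B4, B4–B5, B5–B6, B6–B7, B7–B8
Every bag has size at most 3, so the width is 3 − 1 = 2 and tw(G) ≤ 2. The edges 10–8–3–1–10 form a cycle, so G is not a tree and its treewidth is at least 2. Therefore the treewidth is 2.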